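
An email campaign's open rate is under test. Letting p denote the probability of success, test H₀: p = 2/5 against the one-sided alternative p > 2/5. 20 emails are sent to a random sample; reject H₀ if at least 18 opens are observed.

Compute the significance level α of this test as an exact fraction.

480772096/95367431640625

The Type I error probability is α = P(K ≥ 18) computed under H₀, where K ~ Binomial(20, 2/5).
P(K ≥ 18) = Σ_{j=18}^{20} C(20,j)·(2/5)^j·(3/5)^{20-j} = 480772096/95367431640625.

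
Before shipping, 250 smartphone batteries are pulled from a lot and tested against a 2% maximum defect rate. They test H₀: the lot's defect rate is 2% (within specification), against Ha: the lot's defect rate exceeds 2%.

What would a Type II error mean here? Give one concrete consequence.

A Type II error would mean concluding that the lot's defect rate is 2% (within specification) (or at least failing to establish that the lot's defect rate exceeds 2%) when in fact the lot's defect rate exceeds 2%. Consequence: customers receive smartphone batteries with an unacceptably high defect rate.

A Type II error is failing to reject H₀ when H₀ is false.
Here that means accepting the lot and shipping it when actually the lot's defect rate exceeds 2%.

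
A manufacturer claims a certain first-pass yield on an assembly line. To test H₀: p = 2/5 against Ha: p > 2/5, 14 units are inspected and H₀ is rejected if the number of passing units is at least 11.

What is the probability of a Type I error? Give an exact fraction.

Under H₀, S ~ Binomial(14, 2/5), and α = P(S ≥ 11).
P(S ≥ 11) = Σ_{j=11}^{14} C(14,j)·(2/5)^j·(3/5)^{14-j} = 23842816/6103515625.

23842816/6103515625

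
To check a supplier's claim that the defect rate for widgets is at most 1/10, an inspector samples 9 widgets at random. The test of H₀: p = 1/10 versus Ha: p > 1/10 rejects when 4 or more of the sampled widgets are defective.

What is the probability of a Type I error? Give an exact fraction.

4165547/500000000

Under H₀, X ~ Binomial(9, 1/10); the Type I error rate is P(X ≥ 4).
Computing the lower-tail complement: 1 − 495834453/500000000 = 4165547/500000000.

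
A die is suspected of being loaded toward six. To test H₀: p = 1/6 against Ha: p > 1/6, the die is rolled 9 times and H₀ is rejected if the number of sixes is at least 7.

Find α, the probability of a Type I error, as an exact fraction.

The Type I error probability is α = P(X ≥ 7) computed under H₀, where X ~ Binomial(9, 1/6).
Adding the binomial terms for j = 7 through 9 with p = 1/6 yields 473/5038848.

473/5038848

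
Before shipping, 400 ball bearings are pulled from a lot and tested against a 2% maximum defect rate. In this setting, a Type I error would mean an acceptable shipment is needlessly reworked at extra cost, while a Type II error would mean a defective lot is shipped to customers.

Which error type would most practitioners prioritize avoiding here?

Type II error

The Type II consequence (a defective lot is shipped to customers) is more severe than the Type I consequence (an acceptable shipment is needlessly reworked at extra cost).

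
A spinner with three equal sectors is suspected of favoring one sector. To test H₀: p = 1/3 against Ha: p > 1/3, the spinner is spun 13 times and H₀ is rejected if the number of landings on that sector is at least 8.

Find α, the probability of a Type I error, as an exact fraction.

The Type I error probability is α = P(Y ≥ 8) computed under H₀, where Y ~ Binomial(13, 1/3).
Adding the binomial terms for j = 8 through 13 with p = 1/3 yields 6139/177147.

6139/177147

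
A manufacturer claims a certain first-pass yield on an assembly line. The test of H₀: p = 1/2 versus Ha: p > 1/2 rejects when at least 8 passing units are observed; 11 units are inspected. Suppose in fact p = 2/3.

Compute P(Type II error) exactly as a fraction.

31145/59049

β = P(fail to reject H₀ | Ha true) = P(K ≤ 7 | p = 2/3), K ~ Binomial(11, 2/3).
Summing C(11,j)·(2/3)^j·(1/3)^{11-j} for j = 0..7 gives 31145/59049.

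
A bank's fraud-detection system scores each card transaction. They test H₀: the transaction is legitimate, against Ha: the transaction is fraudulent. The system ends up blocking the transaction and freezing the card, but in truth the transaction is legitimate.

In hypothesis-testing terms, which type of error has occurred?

Type I error

'Blocking the transaction and freezing the card' corresponds to rejecting H₀.
H₀ was rejected but H₀ is true — a Type I error (false positive).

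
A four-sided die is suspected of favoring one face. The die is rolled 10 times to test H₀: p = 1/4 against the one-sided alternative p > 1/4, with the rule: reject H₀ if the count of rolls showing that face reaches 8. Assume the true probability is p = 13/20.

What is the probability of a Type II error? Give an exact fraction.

β = P(fail to reject H₀ | Ha true) = P(Y ≤ 7 | p = 13/20), Y ~ Binomial(10, 13/20).
Summing C(10,j)·(13/20)^j·(7/20)^{10-j} for j = 0..7 gives 1890285078059/2560000000000.

1890285078059/2560000000000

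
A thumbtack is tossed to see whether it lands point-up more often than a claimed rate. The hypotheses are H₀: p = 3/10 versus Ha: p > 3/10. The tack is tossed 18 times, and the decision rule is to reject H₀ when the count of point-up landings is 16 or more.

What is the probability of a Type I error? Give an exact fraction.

Under H₀, Y ~ Binomial(18, 3/10), and α = P(Y ≥ 16).
P(Y ≥ 16) = Σ_{j=16}^{18} C(18,j)·(3/10)^j·(7/10)^{18-j} = 84845087091/250000000000000000.

84845087091/250000000000000000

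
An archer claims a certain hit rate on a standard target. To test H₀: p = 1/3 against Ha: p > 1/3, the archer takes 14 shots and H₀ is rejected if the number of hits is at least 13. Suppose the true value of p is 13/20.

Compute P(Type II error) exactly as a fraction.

1604780863168259917/1638400000000000000

β = P(fail to reject H₀ | Ha true) = P(S ≤ 12 | p = 13/20), S ~ Binomial(14, 13/20).
Summing C(14,j)·(13/20)^j·(7/20)^{14-j} for j = 0..12 gives 1604780863168259917/1638400000000000000.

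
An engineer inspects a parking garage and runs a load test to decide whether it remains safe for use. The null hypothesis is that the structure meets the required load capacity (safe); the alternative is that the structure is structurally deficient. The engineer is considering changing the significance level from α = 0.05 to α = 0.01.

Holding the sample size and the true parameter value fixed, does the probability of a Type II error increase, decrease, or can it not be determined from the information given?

Lowering α raises the bar for rejection; under Ha, the test now fails to reject on outcomes it previously would have rejected.

It increases.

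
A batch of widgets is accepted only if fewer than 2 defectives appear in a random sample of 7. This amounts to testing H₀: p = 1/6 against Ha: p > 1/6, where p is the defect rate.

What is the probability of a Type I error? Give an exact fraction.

7703/23328

Under H₀, X ~ Binomial(7, 1/6); the Type I error rate is P(X ≥ 2).
Via the complement, α = 1 − Σ_{j=0}^{1} C(7,j)(1/6)^j(5/6)^{7-j} = 7703/23328.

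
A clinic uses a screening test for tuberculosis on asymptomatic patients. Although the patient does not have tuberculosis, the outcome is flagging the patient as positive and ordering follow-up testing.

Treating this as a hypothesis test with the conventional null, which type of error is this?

Type I error

The null hypothesis here is that the patient does not have tuberculosis.
'Flagging the patient as positive and ordering follow-up testing' corresponds to rejecting H₀.
H₀ was rejected but H₀ is true — a Type I error (false positive).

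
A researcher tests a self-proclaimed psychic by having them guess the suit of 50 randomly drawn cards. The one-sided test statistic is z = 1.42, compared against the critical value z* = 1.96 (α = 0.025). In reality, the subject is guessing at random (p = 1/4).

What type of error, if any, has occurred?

The conventional null hypothesis is that the subject is guessing at random (p = 1/4).
Since z = 1.42 ≤ z* = 1.96, H₀ is not rejected.
H₀ is true (actually the subject is guessing at random (p = 1/4)).
The decision matches the true state — no error.

No error — this is a correct decision.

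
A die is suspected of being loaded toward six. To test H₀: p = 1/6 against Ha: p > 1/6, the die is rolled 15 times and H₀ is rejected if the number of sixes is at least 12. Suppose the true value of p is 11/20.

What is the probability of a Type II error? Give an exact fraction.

7844484964274060391/8192000000000000000

Under the alternative p = 11/20, Y ~ Binomial(15, 11/20); β is the probability the test does not reject, P(Y < 12).
Equivalently, β = 1 − P(Y ≥ 12) = 7844484964274060391/8192000000000000000.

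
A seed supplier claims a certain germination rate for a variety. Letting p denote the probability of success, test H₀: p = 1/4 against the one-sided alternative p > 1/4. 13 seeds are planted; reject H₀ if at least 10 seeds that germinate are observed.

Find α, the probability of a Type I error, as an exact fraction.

529/4194304

Under H₀, K ~ Binomial(13, 1/4), and α = P(K ≥ 10).
Summing C(13,j)(1/4)^j(3/4)^{13−j} for j = 10,…,13 gives 529/4194304.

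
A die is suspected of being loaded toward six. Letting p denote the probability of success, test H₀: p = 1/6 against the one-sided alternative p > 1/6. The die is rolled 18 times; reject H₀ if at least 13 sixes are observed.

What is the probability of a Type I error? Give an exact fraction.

3599177/12694994583552

The Type I error probability is α = P(K ≥ 13) computed under H₀, where K ~ Binomial(18, 1/6).
Adding the binomial terms for j = 13 through 18 with p = 1/6 yields 3599177/12694994583552.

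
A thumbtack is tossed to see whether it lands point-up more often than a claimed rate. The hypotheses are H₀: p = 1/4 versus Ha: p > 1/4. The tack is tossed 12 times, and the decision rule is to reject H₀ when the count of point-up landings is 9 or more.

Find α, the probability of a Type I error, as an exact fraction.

6571/16777216

The Type I error probability is α = P(X ≥ 9) computed under H₀, where X ~ Binomial(12, 1/4).
Summing C(12,j)(1/4)^j(3/4)^{12−j} for j = 9,…,12 gives 6571/16777216.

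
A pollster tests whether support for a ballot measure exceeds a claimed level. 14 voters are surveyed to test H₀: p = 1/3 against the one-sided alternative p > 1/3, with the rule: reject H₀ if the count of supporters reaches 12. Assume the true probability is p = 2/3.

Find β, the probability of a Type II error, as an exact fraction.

1426387/1594323

Under the alternative p = 2/3, Y ~ Binomial(14, 2/3); β is the probability the test does not reject, P(Y < 12).
Adding the binomial probabilities P(Y=0)+…+P(Y=11) at p = 2/3 gives 1426387/1594323.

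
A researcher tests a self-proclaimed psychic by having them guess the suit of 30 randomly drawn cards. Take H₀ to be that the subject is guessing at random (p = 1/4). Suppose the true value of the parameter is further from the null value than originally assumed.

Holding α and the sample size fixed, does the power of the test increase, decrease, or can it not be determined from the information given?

A bigger departure from H₀ is easier for the test to detect, so it fails to reject less often.
Since power = 1 − β and β decreases, power increases.

It increases.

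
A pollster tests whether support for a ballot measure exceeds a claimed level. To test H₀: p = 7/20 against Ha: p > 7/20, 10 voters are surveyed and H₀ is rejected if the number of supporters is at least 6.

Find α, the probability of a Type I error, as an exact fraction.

α = P(reject H₀ | H₀ true) = P(X ≥ 6 | p = 7/20), with X ~ Binomial(10, 7/20).
P(X ≥ 6) = Σ_{j=6}^{10} C(10,j)·(7/20)^j·(13/20)^{10-j} = 486062490487/5120000000000.

486062490487/5120000000000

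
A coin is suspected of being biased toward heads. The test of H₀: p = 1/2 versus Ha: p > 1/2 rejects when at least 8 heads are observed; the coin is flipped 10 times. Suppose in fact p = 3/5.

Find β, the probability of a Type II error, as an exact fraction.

8131936/9765625

Under the alternative p = 3/5, S ~ Binomial(10, 3/5); β is the probability the test does not reject, P(S < 8).
Summing C(10,j)·(3/5)^j·(2/5)^{10-j} for j = 0..7 gives 8131936/9765625.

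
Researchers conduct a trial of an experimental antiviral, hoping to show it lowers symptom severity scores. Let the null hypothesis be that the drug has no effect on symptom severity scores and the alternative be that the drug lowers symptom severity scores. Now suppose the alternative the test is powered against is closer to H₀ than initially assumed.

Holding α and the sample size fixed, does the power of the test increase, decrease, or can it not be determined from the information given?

When the true parameter is near the null value, the test has a harder time distinguishing Ha from H₀.
Since power = 1 − β and β increases, power decreases.

It decreases.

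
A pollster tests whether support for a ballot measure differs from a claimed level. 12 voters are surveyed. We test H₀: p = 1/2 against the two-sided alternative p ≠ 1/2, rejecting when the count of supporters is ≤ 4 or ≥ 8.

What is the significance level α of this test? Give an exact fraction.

397/1024

α = P(S ≤ 4 or S ≥ 8 | p = 1/2), S ~ Binomial(12, 1/2).
By symmetry, α = 2·P(S ≤ 4) = 2·(1 + 12 + 66 + 220 + 495)/4096 = 1588/4096 = 397/1024.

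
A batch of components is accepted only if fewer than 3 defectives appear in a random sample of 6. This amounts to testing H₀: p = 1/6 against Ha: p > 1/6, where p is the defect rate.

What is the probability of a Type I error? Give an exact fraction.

Under H₀, X ~ Binomial(6, 1/6); the Type I error rate is P(X ≥ 3).
Via the complement, α = 1 − Σ_{j=0}^{2} C(6,j)(1/6)^j(5/6)^{6-j} = 1453/23328.

1453/23328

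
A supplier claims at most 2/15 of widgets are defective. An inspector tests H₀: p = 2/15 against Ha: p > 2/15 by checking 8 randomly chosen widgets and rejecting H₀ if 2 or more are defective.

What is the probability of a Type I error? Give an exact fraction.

α = P(reject H₀ | H₀ true) = P(Y ≥ 2 | p = 2/15), Y ~ Binomial(8, 2/15).
Via the complement, α = 1 − Σ_{j=0}^{1} C(8,j)(2/15)^j(13/15)^{8-j} = 743183632/2562890625.

743183632/2562890625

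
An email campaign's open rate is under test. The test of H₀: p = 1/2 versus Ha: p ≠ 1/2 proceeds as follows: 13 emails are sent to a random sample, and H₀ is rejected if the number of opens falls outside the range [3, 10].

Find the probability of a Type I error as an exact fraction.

23/1024

The significance level is the null-hypothesis probability of the rejection region {≤2} ∪ {≥11}.
The two tails are symmetric, so α = 2·(1 + 13 + 78)/2^13 = 184/8192 = 23/1024.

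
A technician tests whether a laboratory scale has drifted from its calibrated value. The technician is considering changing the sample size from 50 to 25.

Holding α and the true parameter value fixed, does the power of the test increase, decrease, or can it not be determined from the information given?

Reducing n widens both sampling distributions, so the test has less ability to distinguish Ha from H₀.
Since power = 1 − β and β increases, power decreases.

It decreases.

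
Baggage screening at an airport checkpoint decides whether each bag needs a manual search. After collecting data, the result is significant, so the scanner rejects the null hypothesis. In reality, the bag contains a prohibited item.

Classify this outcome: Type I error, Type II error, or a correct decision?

The conventional null hypothesis here is that the bag contains no prohibited items.
The test rejected a false H₀ — the decision matches the true state.

No error — this is a correct decision.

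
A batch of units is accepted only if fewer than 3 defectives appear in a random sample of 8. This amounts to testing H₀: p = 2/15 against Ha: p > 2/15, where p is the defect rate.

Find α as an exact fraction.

α = P(reject H₀ | H₀ true) = P(K ≥ 3 | p = 2/15), K ~ Binomial(8, 2/15).
α = 1 − P(K ≤ 2) = 1 − 786769867/854296875 = 67527008/854296875.

67527008/854296875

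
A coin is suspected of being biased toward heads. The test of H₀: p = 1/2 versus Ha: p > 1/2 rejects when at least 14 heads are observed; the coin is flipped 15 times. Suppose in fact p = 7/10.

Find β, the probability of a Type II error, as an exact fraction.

A Type II error is failing to reject when Ha holds: with p = 7/10, β = P(Y ≤ 13).
Equivalently, β = 1 − P(Y ≥ 14) = 241183100052963/250000000000000.

241183100052963/250000000000000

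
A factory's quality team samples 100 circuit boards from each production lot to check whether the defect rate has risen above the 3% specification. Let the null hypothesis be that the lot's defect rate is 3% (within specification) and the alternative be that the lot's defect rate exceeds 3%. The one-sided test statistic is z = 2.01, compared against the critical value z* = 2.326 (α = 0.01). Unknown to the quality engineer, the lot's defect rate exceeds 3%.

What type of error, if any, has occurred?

Type II error

Since z = 2.01 ≤ z* = 2.326, H₀ is not rejected.
H₀ is false (actually the lot's defect rate exceeds 3%).
Failing to reject a false H₀ is a Type II error.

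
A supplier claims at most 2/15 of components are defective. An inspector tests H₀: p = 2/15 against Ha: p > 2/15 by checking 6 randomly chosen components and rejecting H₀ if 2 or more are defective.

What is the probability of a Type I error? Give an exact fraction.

84332/455625

Under H₀, K ~ Binomial(6, 2/15); the Type I error rate is P(K ≥ 2).
α = 1 − P(K ≤ 1) = 1 − 371293/455625 = 84332/455625.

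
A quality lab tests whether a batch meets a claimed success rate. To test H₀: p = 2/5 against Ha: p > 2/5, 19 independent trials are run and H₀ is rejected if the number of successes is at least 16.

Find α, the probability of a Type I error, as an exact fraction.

Under H₀, S ~ Binomial(19, 2/5), and α = P(S ≥ 16).
P(S ≥ 16) = Σ_{j=16}^{19} C(19,j)·(2/5)^j·(3/5)^{19-j} = 1931804672/19073486328125.

1931804672/19073486328125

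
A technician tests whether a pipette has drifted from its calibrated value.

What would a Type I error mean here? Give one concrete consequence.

With the conventional null hypothesis that the instrument is correctly calibrated:
A Type I error is rejecting H₀ when H₀ is true.
Here that means pulling the instrument for recalibration when actually the instrument is correctly calibrated.

A Type I error would mean concluding that the instrument has drifted out of calibration when in fact the instrument is correctly calibrated. Consequence: a properly working instrument is taken offline unnecessarily.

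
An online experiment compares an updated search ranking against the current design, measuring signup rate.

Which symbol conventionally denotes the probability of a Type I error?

α

P(Type I error) = P(reject H₀ | H₀ true) = α, the significance level.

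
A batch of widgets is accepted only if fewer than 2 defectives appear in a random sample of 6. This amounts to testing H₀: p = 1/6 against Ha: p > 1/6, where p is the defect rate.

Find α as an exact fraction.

12281/46656

The significance level is the probability, assuming p = 1/6, of seeing 2 or more defectives in 6 draws.
Computing the lower-tail complement: 1 − 34375/46656 = 12281/46656.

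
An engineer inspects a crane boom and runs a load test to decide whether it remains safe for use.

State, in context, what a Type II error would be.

With the conventional null hypothesis that the structure meets the required load capacity (safe):
A Type II error is failing to reject H₀ when H₀ is false.
Here that means keeping the structure open when actually the structure is structurally deficient.

A Type II error would mean concluding that the structure meets the required load capacity (safe) (or at least failing to establish that the structure is structurally deficient) when in fact the structure is structurally deficient.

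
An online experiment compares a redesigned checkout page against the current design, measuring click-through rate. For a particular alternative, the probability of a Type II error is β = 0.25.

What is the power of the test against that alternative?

0.75

Power = 1 − β = 1 − 0.25 = 0.75.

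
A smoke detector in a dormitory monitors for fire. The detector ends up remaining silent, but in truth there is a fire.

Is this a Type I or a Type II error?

The null hypothesis here is that there is no fire.
'Remaining silent' corresponds to failing to reject H₀.
H₀ was not rejected but H₀ is false — a Type II error (false negative).

Type II error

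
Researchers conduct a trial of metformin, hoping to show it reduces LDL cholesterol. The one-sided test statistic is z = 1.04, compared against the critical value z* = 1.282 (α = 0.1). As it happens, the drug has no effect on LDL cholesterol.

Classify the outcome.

The conventional null hypothesis is that the drug has no effect on LDL cholesterol.
Since z = 1.04 ≤ z* = 1.282, H₀ is not rejected.
H₀ is true (actually the drug has no effect on LDL cholesterol).
The decision matches the true state — no error.

Neither — the decision is correct.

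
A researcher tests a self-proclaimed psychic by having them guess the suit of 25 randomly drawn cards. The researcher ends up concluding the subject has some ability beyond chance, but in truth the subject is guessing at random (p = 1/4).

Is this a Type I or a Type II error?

Type I error

The null hypothesis here is that the subject is guessing at random (p = 1/4).
'Concluding the subject has some ability beyond chance' corresponds to rejecting H₀.
H₀ was rejected but H₀ is true — a Type I error (false positive).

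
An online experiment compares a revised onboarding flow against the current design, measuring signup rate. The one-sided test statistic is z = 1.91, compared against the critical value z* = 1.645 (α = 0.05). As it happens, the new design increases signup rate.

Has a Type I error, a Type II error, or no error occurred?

The conventional null hypothesis is that the new design has no effect on signup rate.
Since z = 1.91 > z* = 1.645, H₀ is rejected.
H₀ is false (actually the new design increases signup rate).
The decision matches the true state — no error.

Neither — the decision is correct.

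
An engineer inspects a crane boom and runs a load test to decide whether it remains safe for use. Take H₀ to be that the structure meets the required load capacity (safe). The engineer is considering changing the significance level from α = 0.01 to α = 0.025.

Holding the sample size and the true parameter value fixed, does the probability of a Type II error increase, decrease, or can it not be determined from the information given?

With a larger α the critical value moves toward the center, so more of the Ha sampling distribution lies in the rejection region.

It decreases.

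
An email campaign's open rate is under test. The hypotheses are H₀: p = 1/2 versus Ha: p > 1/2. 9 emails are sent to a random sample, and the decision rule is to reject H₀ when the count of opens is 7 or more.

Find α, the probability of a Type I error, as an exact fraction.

23/256

The Type I error probability is α = P(S ≥ 7) computed under H₀, where S ~ Binomial(9, 1/2).
Summing the upper tail: (36 + 9 + 1) / 2^9 = 46/512 = 23/256.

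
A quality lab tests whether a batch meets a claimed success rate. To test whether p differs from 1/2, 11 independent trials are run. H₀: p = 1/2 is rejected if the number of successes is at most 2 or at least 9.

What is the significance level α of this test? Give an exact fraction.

67/1024

α = P(K ≤ 2 or K ≥ 9 | p = 1/2), K ~ Binomial(11, 1/2).
By symmetry, α = 2·P(K ≤ 2) = 2·(1 + 11 + 55)/2048 = 134/2048 = 67/1024.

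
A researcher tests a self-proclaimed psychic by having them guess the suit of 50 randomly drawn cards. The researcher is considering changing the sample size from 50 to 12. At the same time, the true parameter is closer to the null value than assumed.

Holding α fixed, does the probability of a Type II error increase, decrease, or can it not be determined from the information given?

With less data the test statistic is noisier; under Ha, more outcomes land inside the acceptance region. A smaller departure from H₀ means the test statistic under Ha is distributed closer to where it would be under H₀; rejection becomes less likely. Both changes push β in the same direction.

It increases.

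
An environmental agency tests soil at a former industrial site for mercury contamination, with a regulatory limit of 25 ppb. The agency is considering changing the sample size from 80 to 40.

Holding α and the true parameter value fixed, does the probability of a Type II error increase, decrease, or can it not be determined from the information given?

With less data the test statistic is noisier; under Ha, more outcomes land inside the acceptance region.

It increases.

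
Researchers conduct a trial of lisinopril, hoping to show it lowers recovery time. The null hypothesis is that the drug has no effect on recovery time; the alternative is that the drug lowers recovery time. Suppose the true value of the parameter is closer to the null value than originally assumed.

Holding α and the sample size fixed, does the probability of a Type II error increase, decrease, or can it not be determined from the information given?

A smaller true effect puts the Ha sampling distribution closer to H₀, so more of it falls in the non-rejection region.

It increases.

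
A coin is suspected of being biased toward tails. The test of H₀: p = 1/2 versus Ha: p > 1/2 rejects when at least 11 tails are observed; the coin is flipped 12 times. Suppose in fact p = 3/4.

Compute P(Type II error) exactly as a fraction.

β = P(fail to reject H₀ | Ha true) = P(K ≤ 10 | p = 3/4), K ~ Binomial(12, 3/4).
Summing C(12,j)·(3/4)^j·(1/4)^{12-j} for j = 0..10 gives 14120011/16777216.

14120011/16777216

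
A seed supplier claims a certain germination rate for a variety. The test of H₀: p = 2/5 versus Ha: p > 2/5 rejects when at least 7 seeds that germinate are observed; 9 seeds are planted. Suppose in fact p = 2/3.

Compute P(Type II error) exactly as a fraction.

β = P(fail to reject H₀ | Ha true) = P(Y ≤ 6 | p = 2/3), Y ~ Binomial(9, 2/3).
Summing C(9,j)·(2/3)^j·(1/3)^{9-j} for j = 0..6 gives 12259/19683.

12259/19683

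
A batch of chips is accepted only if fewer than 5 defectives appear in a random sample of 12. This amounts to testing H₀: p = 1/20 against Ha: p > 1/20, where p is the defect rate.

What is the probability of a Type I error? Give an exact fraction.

75344392367/409600000000000

α = P(reject H₀ | H₀ true) = P(K ≥ 5 | p = 1/20), K ~ Binomial(12, 1/20).
α = 1 − P(K ≤ 4) = 1 − 409524655607633/409600000000000 = 75344392367/409600000000000.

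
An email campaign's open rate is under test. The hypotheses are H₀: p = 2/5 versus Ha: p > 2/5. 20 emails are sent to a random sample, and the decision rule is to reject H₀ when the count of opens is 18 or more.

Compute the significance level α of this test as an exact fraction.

480772096/95367431640625

The Type I error probability is α = P(S ≥ 18) computed under H₀, where S ~ Binomial(20, 2/5).
Summing C(20,j)(2/5)^j(3/5)^{20−j} for j = 18,…,20 gives 480772096/95367431640625.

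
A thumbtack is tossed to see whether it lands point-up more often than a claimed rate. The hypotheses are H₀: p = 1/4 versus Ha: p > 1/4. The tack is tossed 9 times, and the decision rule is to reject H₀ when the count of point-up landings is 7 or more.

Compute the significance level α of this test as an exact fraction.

11/8192

Under H₀, Y ~ Binomial(9, 1/4), and α = P(Y ≥ 7).
Summing C(9,j)(1/4)^j(3/4)^{9−j} for j = 7,…,9 gives 11/8192.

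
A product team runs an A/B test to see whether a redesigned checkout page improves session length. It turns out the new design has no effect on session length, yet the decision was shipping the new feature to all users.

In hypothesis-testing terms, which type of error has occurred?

Type I error

The null hypothesis here is that the new design has no effect on session length.
'Shipping the new feature to all users' corresponds to rejecting H₀.
H₀ was rejected but H₀ is true — a Type I error (false positive).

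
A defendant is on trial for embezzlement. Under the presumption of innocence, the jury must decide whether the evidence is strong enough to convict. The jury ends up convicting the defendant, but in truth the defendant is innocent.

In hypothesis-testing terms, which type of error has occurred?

The null hypothesis here is that the defendant is innocent.
'Convicting the defendant' corresponds to rejecting H₀.
H₀ was rejected but H₀ is true — a Type I error (false positive).

Type I error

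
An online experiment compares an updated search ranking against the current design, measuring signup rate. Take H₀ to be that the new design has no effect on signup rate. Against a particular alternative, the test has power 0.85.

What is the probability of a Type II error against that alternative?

0.15

Power = 1 − β, so β = 1 − 0.85 = 0.15.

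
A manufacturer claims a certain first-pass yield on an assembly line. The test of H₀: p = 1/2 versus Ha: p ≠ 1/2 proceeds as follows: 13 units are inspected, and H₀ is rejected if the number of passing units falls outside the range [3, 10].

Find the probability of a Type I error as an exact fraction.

23/1024

The significance level is the null-hypothesis probability of the rejection region {≤2} ∪ {≥11}.
Each tail has probability (1 + 13 + 78)/8192; doubling gives α = 184/8192 = 23/1024.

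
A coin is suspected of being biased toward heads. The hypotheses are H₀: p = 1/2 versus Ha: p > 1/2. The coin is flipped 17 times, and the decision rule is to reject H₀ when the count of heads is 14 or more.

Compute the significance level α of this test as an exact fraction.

417/65536

Under H₀, X ~ Binomial(17, 1/2), and α = P(X ≥ 14).
P(X ≥ 14) = [C(17,14) + C(17,15) + C(17,16) + C(17,17)] / 2^17 = (680 + 136 + 17 + 1) / 131072 = 834/131072 = 417/65536.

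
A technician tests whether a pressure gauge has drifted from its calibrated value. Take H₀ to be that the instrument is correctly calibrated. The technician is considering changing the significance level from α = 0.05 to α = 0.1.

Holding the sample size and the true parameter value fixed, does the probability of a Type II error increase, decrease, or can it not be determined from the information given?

It decreases.

With a larger α the critical value moves toward the center, so more of the Ha sampling distribution lies in the rejection region.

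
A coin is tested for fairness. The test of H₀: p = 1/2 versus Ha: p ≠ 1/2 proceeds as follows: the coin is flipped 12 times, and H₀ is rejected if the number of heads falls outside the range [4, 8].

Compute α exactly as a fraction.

α = P(S ≤ 3 or S ≥ 9 | p = 1/2), S ~ Binomial(12, 1/2).
The two tails are symmetric, so α = 2·(1 + 12 + 66 + 220)/2^12 = 598/4096 = 299/2048.

299/2048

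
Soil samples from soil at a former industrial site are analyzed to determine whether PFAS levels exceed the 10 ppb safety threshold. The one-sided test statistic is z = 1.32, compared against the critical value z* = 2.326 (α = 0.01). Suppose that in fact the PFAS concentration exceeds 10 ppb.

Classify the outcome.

Type II error

The conventional null hypothesis is that the PFAS concentration is at or below 10 ppb (safe).
Since z = 1.32 ≤ z* = 2.326, H₀ is not rejected.
H₀ is false (actually the PFAS concentration exceeds 10 ppb).
Failing to reject a false H₀ is a Type II error.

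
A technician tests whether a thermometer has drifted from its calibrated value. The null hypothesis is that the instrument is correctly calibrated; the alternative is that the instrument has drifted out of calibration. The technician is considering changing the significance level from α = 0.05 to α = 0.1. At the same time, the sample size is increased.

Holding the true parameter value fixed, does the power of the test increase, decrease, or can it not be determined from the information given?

Relaxing α lowers the evidence threshold; under Ha, outcomes that previously fell short now trigger rejection. More data shrinks sampling variability; the test statistic under Ha concentrates further from the null value, making rejection more likely. Both changes push β in the same direction.
Since power = 1 − β and β decreases, power increases.

It increases.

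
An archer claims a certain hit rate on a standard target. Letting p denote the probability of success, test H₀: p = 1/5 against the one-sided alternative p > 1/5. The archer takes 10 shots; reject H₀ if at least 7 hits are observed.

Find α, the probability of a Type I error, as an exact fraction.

8441/9765625

α = P(reject H₀ | H₀ true) = P(X ≥ 7 | p = 1/5), with X ~ Binomial(10, 1/5).
P(X ≥ 7) = Σ_{j=7}^{10} C(10,j)·(1/5)^j·(4/5)^{10-j} = 8441/9765625.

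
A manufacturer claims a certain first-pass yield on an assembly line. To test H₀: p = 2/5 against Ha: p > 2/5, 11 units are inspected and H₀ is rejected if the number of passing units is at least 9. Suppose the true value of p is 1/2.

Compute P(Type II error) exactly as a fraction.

Under the alternative p = 1/2, K ~ Binomial(11, 1/2); β is the probability the test does not reject, P(K < 9).
Summing C(11,j)·(1/2)^j·(1/2)^{11-j} for j = 0..8 gives 1981/2048.

1981/2048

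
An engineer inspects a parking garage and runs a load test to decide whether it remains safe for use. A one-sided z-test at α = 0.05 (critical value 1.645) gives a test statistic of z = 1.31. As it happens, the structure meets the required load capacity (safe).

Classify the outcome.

No error — this is a correct decision.

The conventional null hypothesis is that the structure meets the required load capacity (safe).
Since z = 1.31 ≤ z* = 1.645, H₀ is not rejected.
H₀ is true (actually the structure meets the required load capacity (safe)).
The decision matches the true state — no error.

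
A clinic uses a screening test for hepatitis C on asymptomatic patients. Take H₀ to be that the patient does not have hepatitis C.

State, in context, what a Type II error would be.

A Type II error is failing to reject H₀ when H₀ is false.
Here that means clearing the patient as negative when actually the patient has hepatitis C.

A Type II error would mean concluding that the patient does not have hepatitis C (or at least failing to establish that the patient has hepatitis C) when in fact the patient has hepatitis C.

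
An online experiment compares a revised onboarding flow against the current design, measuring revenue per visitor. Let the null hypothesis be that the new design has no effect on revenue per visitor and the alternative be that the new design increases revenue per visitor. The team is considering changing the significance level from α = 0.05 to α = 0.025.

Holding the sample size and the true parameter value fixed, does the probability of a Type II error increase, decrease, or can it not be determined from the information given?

It increases.

Tightening α shrinks the rejection region. When Ha holds, fewer sample outcomes clear the stricter threshold, so more fall in the acceptance region.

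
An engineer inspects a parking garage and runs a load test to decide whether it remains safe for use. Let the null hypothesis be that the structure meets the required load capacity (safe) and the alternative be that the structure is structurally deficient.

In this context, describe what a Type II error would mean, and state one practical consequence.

A Type II error would mean concluding that the structure meets the required load capacity (safe) (or at least failing to establish that the structure is structurally deficient) when in fact the structure is structurally deficient. Consequence: a deficient structure remains in service and may fail under load.

A Type II error is failing to reject H₀ when H₀ is false.
Here that means keeping the structure open when actually the structure is structurally deficient.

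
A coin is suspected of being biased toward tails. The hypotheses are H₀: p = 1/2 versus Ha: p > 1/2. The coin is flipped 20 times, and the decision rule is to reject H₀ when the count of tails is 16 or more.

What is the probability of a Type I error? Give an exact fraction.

1549/262144

The Type I error probability is α = P(K ≥ 16) computed under H₀, where K ~ Binomial(20, 1/2).
Summing the upper tail: (4845 + 1140 + 190 + 20 + 1) / 2^20 = 6196/1048576 = 1549/262144.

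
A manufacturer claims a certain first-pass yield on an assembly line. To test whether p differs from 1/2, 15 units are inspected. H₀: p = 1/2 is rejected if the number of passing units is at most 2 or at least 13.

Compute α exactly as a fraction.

The significance level is the null-hypothesis probability of the rejection region {≤2} ∪ {≥13}.
The two tails are symmetric, so α = 2·(1 + 15 + 105)/2^15 = 242/32768 = 121/16384.

121/16384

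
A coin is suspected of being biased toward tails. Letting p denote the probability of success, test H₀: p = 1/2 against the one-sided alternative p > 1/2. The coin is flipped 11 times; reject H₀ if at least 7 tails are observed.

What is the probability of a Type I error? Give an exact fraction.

281/1024

α = P(reject H₀ | H₀ true) = P(S ≥ 7 | p = 1/2), with S ~ Binomial(11, 1/2).
That's C(11,7) + C(11,8) + C(11,9) + C(11,10) + C(11,11) over 2^11, i.e. (330 + 165 + 55 + 11 + 1)/2048 = 562/2048 = 281/1024.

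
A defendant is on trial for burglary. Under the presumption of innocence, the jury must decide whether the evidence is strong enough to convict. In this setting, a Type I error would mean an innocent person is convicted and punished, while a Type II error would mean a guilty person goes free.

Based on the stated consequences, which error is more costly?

The Type I consequence (an innocent person is convicted and punished) is more severe than the Type II consequence (a guilty person goes free).

Type I error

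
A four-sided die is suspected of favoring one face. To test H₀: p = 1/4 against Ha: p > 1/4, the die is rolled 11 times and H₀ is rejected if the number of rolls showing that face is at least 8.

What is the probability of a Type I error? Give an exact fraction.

623/524288

Under H₀, K ~ Binomial(11, 1/4), and α = P(K ≥ 8).
P(K ≥ 8) = Σ_{j=8}^{11} C(11,j)·(1/4)^j·(3/4)^{11-j} = 623/524288.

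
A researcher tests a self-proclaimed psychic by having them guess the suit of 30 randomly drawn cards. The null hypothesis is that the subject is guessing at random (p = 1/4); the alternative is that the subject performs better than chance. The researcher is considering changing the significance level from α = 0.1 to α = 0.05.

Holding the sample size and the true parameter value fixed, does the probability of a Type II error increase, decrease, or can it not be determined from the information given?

It increases.

A smaller α moves the rejection region further into the tail. With the alternative true, more outcomes now fall outside the rejection region, so failing to reject becomes more likely.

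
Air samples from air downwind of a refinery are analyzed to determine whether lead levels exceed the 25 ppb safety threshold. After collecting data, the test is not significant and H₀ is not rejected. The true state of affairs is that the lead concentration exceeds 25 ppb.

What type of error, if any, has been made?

The conventional null hypothesis here is that the lead concentration is at or below 25 ppb (safe).
H₀ was not rejected, but H₀ is actually false.
Failing to reject a false null hypothesis is a Type II error (false negative).

Type II error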